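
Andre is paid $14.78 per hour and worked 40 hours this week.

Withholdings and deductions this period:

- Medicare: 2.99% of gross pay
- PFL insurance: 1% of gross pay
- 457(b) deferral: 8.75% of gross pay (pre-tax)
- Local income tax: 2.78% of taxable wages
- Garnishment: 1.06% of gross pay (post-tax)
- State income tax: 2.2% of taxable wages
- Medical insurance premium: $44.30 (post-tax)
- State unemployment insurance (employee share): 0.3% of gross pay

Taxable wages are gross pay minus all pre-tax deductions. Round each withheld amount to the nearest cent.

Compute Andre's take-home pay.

Gross pay: 40 × $14.78 = $591.20
457(b) deferral: $591.20 × 0.0875 = $51.73
Taxable wages = $591.20 − $51.73 = $539.47
Local income tax: $539.47 × 0.0278 = $15.00
State income tax: $539.47 × 0.022 = $11.87
PFL insurance: $591.20 × 0.01 = $5.91
State unemployment insurance (employee share): $591.20 × 0.003 = $1.77
Medicare: $591.20 × 0.0299 = $17.68
Garnishment: $591.20 × 0.0106 = $6.27
Medical insurance premium: $44.30
Total deductions = $51.73 + $15.00 + $11.87 + $5.91 + $1.77 + $17.68 + $6.27 + $44.30 = $154.53
Net pay = $591.20 − $154.53 = $436.67

$436.67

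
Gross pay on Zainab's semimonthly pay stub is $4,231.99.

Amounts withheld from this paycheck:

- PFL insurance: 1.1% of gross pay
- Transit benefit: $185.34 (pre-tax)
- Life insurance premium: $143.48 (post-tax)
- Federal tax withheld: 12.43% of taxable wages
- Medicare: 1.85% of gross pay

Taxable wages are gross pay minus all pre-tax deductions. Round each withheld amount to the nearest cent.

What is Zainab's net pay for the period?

Transit benefit: $185.34
Taxable wages = $4,231.99 − $185.34 = $4,046.65
Federal tax withheld: $4,046.65 × 0.1243 = $503.00
PFL insurance: $4,231.99 × 0.011 = $46.55
Medicare: $4,231.99 × 0.0185 = $78.29
Life insurance premium: $143.48
Total deductions = $185.34 + $503.00 + $46.55 + $78.29 + $143.48 = $956.66
Net pay = $4,231.99 − $956.66 = $3,275.33

$3,275.33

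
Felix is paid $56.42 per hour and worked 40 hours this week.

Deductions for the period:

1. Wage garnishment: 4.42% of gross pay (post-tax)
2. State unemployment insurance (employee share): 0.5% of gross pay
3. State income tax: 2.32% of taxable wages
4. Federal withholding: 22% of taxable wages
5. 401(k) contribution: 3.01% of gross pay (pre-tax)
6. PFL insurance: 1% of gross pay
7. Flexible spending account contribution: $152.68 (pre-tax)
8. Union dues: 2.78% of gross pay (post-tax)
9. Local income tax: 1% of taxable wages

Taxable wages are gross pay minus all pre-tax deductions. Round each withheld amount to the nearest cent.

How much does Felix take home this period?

$1,324.29

Gross pay: 40 × $56.42 = $2,256.80
401(k) contribution: $2,256.80 × 0.0301 = $67.93
Flexible spending account contribution: $152.68
Pre-tax total = $67.93 + $152.68 = $220.61
Taxable wages = $2,256.80 − $220.61 = $2,036.19
Local income tax: $2,036.19 × 0.01 = $20.36
Federal withholding: $2,036.19 × 0.22 = $447.96
State income tax: $2,036.19 × 0.0232 = $47.24
PFL insurance: $2,256.80 × 0.01 = $22.57
State unemployment insurance (employee share): $2,256.80 × 0.005 = $11.28
Union dues: $2,256.80 × 0.0278 = $62.74
Wage garnishment: $2,256.80 × 0.0442 = $99.75
Total deductions = $67.93 + $152.68 + $20.36 + $447.96 + $47.24 + $22.57 + $11.28 + $62.74 + $99.75 = $932.51
Net pay = $2,256.80 − $932.51 = $1,324.29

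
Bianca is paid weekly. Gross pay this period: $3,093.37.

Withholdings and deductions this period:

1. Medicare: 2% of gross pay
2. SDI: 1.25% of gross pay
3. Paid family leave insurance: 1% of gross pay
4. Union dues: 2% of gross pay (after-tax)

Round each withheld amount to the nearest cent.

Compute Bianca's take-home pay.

Medicare: $3,093.37 × 0.02 = $61.87
SDI: $3,093.37 × 0.0125 = $38.67
Paid family leave insurance: $3,093.37 × 0.01 = $30.93
Union dues: $3,093.37 × 0.02 = $61.87
Total deductions = $61.87 + $38.67 + $30.93 + $61.87 = $193.34
Net pay = $3,093.37 − $193.34 = $2,900.03

$2,900.03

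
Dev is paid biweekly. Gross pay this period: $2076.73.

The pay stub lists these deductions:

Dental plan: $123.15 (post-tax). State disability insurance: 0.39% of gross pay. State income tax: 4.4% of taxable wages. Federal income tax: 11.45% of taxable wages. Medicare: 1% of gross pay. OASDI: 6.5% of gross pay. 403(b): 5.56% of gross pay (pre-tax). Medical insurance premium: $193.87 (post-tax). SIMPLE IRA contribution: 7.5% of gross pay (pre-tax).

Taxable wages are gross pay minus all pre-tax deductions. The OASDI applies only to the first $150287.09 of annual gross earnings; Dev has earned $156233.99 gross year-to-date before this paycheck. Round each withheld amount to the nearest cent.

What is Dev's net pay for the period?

403(b): $2076.73 × 0.0556 = $115.47
SIMPLE IRA contribution: $2076.73 × 0.075 = $155.75
Pre-tax total = $115.47 + $155.75 = $271.22
Taxable wages = $2076.73 − $271.22 = $1805.51
State income tax: $1805.51 × 0.044 = $79.44
Federal income tax: $1805.51 × 0.1145 = $206.73
OASDI: annual cap $150287.09 already reached (YTD $156233.99), so $0.00
Medicare: $2076.73 × 0.01 = $20.77
State disability insurance: $2076.73 × 0.0039 = $8.10
Medical insurance premium: $193.87
Dental plan: $123.15
Total deductions = $115.47 + $155.75 + $79.44 + $206.73 + $0.00 + $20.77 + $8.10 + $193.87 + $123.15 = $903.28
Net pay = $2076.73 − $903.28 = $1173.45

$1173.45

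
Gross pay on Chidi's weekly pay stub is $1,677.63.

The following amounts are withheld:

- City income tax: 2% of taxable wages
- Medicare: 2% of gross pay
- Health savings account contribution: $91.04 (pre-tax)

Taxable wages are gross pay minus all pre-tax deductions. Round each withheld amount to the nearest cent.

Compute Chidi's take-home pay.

Health savings account contribution: $91.04
Taxable wages = $1,677.63 − $91.04 = $1,586.59
City income tax: $1,586.59 × 0.02 = $31.73
Medicare: $1,677.63 × 0.02 = $33.55
Total deductions = $91.04 + $31.73 + $33.55 = $156.32
Net pay = $1,677.63 − $156.32 = $1,521.31

$1,521.31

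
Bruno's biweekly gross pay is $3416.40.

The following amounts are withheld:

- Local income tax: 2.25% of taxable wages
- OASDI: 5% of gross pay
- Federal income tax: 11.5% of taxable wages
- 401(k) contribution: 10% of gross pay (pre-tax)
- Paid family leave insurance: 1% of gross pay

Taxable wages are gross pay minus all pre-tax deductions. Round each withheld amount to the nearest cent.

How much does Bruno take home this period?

401(k) contribution: $3416.40 × 0.1 = $341.64
Taxable wages = $3416.40 − $341.64 = $3074.76
Federal income tax: $3074.76 × 0.115 = $353.60
Local income tax: $3074.76 × 0.0225 = $69.18
Paid family leave insurance: $3416.40 × 0.01 = $34.16
OASDI: $3416.40 × 0.05 = $170.82
Total deductions = $341.64 + $353.60 + $69.18 + $34.16 + $170.82 = $969.40
Net pay = $3416.40 − $969.40 = $2447.00

$2447.00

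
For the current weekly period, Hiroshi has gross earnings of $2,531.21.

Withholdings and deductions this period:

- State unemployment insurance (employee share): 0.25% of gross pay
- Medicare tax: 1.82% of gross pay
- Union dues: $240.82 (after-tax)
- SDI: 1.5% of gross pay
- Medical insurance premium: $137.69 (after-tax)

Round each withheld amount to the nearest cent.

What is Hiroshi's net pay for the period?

Medicare tax: $2,531.21 × 0.0182 = $46.07
State unemployment insurance (employee share): $2,531.21 × 0.0025 = $6.33
SDI: $2,531.21 × 0.015 = $37.97
Union dues: $240.82
Medical insurance premium: $137.69
Total deductions = $46.07 + $6.33 + $37.97 + $240.82 + $137.69 = $468.88
Net pay = $2,531.21 − $468.88 = $2,062.33

$2,062.33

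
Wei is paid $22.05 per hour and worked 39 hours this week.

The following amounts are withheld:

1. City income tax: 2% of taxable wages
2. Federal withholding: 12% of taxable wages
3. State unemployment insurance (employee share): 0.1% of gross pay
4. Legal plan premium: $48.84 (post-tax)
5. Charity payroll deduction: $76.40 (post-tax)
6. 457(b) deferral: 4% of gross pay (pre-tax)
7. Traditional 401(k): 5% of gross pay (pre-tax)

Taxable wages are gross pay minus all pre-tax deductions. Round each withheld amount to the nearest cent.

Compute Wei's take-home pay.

$546.89

Gross pay: 39 × $22.05 = $859.95
Traditional 401(k): $859.95 × 0.05 = $43.00
457(b) deferral: $859.95 × 0.04 = $34.40
Pre-tax total = $43.00 + $34.40 = $77.40
Taxable wages = $859.95 − $77.40 = $782.55
City income tax: $782.55 × 0.02 = $15.65
Federal withholding: $782.55 × 0.12 = $93.91
State unemployment insurance (employee share): $859.95 × 0.001 = $0.86
Charity payroll deduction: $76.40
Legal plan premium: $48.84
Total deductions = $43.00 + $34.40 + $15.65 + $93.91 + $0.86 + $76.40 + $48.84 = $313.06
Net pay = $859.95 − $313.06 = $546.89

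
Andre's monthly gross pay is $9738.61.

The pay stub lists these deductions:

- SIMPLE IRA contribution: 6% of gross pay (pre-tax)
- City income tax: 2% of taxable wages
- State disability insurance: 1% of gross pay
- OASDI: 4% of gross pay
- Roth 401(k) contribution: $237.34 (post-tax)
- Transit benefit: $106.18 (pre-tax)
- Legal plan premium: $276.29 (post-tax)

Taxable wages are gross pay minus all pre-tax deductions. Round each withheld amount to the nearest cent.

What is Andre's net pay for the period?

$7866.59

SIMPLE IRA contribution: $9738.61 × 0.06 = $584.32
Transit benefit: $106.18
Pre-tax total = $584.32 + $106.18 = $690.50
Taxable wages = $9738.61 − $690.50 = $9048.11
City income tax: $9048.11 × 0.02 = $180.96
State disability insurance: $9738.61 × 0.01 = $97.39
OASDI: $9738.61 × 0.04 = $389.54
Roth 401(k) contribution: $237.34
Legal plan premium: $276.29
Total deductions = $584.32 + $106.18 + $180.96 + $97.39 + $389.54 + $237.34 + $276.29 = $1872.02
Net pay = $9738.61 − $1872.02 = $7866.59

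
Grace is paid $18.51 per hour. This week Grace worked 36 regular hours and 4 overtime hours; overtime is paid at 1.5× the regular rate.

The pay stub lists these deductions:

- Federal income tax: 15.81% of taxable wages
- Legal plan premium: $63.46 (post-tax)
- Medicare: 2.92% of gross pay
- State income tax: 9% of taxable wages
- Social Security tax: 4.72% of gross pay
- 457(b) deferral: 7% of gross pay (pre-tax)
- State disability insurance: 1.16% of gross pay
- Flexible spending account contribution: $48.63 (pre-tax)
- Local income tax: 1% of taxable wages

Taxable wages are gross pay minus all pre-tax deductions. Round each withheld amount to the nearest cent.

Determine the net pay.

Regular pay: 36 × $18.51 = $666.36
Overtime pay: 4 × $18.51 × 1.5 = $111.06
Gross pay = $666.36 + $111.06 = $777.42
457(b) deferral: $777.42 × 0.07 = $54.42
Flexible spending account contribution: $48.63
Pre-tax total = $54.42 + $48.63 = $103.05
Taxable wages = $777.42 − $103.05 = $674.37
Local income tax: $674.37 × 0.01 = $6.74
State income tax: $674.37 × 0.09 = $60.69
Federal income tax: $674.37 × 0.1581 = $106.62
State disability insurance: $777.42 × 0.0116 = $9.02
Social Security tax: $777.42 × 0.0472 = $36.69
Medicare: $777.42 × 0.0292 = $22.70
Legal plan premium: $63.46
Total deductions = $54.42 + $48.63 + $6.74 + $60.69 + $106.62 + $9.02 + $36.69 + $22.70 + $63.46 = $408.97
Net pay = $777.42 − $408.97 = $368.45

$368.45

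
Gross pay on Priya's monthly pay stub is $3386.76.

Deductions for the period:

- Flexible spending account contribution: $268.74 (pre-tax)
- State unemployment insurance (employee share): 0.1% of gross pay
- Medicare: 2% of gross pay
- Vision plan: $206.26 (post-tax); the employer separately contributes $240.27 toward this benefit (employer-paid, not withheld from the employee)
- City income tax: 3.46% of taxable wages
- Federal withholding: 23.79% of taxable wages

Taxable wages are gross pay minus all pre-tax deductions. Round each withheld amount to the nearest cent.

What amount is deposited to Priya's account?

$1990.97

Flexible spending account contribution: $268.74
Taxable wages = $3386.76 − $268.74 = $3118.02
Federal withholding: $3118.02 × 0.2379 = $741.78
City income tax: $3118.02 × 0.0346 = $107.88
Medicare: $3386.76 × 0.02 = $67.74
State unemployment insurance (employee share): $3386.76 × 0.001 = $3.39
Vision plan: $206.26
(Employer's $240.27 toward vision plan is not withheld from the employee.)
Total deductions = $268.74 + $741.78 + $107.88 + $67.74 + $3.39 + $206.26 = $1395.79
Net pay = $3386.76 − $1395.79 = $1990.97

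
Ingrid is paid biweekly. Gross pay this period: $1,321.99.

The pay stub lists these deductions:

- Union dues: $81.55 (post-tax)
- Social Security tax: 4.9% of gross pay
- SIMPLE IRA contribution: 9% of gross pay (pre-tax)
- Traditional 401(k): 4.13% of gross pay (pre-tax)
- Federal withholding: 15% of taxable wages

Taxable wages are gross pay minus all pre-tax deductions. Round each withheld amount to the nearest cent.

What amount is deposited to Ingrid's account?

Traditional 401(k): $1,321.99 × 0.0413 = $54.60
SIMPLE IRA contribution: $1,321.99 × 0.09 = $118.98
Pre-tax total = $54.60 + $118.98 = $173.58
Taxable wages = $1,321.99 − $173.58 = $1,148.41
Federal withholding: $1,148.41 × 0.15 = $172.26
Social Security tax: $1,321.99 × 0.049 = $64.78
Union dues: $81.55
Total deductions = $54.60 + $118.98 + $172.26 + $64.78 + $81.55 = $492.17
Net pay = $1,321.99 − $492.17 = $829.82

$829.82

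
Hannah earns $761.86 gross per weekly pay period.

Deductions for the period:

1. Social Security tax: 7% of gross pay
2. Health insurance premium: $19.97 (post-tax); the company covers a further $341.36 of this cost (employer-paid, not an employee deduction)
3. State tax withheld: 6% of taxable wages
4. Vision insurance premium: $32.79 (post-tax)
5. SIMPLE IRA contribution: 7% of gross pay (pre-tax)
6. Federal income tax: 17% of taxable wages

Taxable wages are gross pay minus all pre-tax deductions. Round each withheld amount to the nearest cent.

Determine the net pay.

SIMPLE IRA contribution: $761.86 × 0.07 = $53.33
Taxable wages = $761.86 − $53.33 = $708.53
State tax withheld: $708.53 × 0.06 = $42.51
Federal income tax: $708.53 × 0.17 = $120.45
Social Security tax: $761.86 × 0.07 = $53.33
Vision insurance premium: $32.79
Health insurance premium: $19.97
(Employer's $341.36 toward health insurance premium is not withheld from the employee.)
Total deductions = $53.33 + $42.51 + $120.45 + $53.33 + $32.79 + $19.97 = $322.38
Net pay = $761.86 − $322.38 = $439.48

$439.48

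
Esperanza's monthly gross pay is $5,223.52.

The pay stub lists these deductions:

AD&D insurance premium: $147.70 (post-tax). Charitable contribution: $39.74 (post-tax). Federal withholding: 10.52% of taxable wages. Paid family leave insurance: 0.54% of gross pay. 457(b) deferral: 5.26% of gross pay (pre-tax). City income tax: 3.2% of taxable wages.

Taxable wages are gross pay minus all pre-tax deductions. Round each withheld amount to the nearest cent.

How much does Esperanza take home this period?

457(b) deferral: $5,223.52 × 0.0526 = $274.76
Taxable wages = $5,223.52 − $274.76 = $4,948.76
City income tax: $4,948.76 × 0.032 = $158.36
Federal withholding: $4,948.76 × 0.1052 = $520.61
Paid family leave insurance: $5,223.52 × 0.0054 = $28.21
Charitable contribution: $39.74
AD&D insurance premium: $147.70
Total deductions = $274.76 + $158.36 + $520.61 + $28.21 + $39.74 + $147.70 = $1,169.38
Net pay = $5,223.52 − $1,169.38 = $4,054.14

$4,054.14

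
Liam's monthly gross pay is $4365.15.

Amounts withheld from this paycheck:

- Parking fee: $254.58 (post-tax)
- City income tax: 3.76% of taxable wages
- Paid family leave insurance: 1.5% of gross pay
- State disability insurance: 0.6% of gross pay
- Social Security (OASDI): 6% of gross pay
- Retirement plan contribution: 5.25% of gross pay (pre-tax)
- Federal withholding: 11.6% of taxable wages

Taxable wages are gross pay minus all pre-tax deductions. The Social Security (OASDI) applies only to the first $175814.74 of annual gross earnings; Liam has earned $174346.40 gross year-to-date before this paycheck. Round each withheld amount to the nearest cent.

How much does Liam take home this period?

Retirement plan contribution: $4365.15 × 0.0525 = $229.17
Taxable wages = $4365.15 − $229.17 = $4135.98
City income tax: $4135.98 × 0.0376 = $155.51
Federal withholding: $4135.98 × 0.116 = $479.77
State disability insurance: $4365.15 × 0.006 = $26.19
Social Security (OASDI): only $175814.74 − $174346.40 = $1468.34 of this check is subject → $1468.34 × 0.06 = $88.10
Paid family leave insurance: $4365.15 × 0.015 = $65.48
Parking fee: $254.58
Total deductions = $229.17 + $155.51 + $479.77 + $26.19 + $88.10 + $65.48 + $254.58 = $1298.80
Net pay = $4365.15 − $1298.80 = $3066.35

$3066.35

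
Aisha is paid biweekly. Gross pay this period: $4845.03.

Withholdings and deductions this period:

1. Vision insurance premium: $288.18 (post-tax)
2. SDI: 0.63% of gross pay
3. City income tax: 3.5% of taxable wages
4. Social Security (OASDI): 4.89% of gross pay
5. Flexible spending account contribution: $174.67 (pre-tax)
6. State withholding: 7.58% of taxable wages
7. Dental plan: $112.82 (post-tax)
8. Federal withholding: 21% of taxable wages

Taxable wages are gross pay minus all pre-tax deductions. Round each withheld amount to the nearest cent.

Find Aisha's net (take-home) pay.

$2503.67

Flexible spending account contribution: $174.67
Taxable wages = $4845.03 − $174.67 = $4670.36
Federal withholding: $4670.36 × 0.21 = $980.78
State withholding: $4670.36 × 0.0758 = $354.01
City income tax: $4670.36 × 0.035 = $163.46
SDI: $4845.03 × 0.0063 = $30.52
Social Security (OASDI): $4845.03 × 0.0489 = $236.92
Dental plan: $112.82
Vision insurance premium: $288.18
Total deductions = $174.67 + $980.78 + $354.01 + $163.46 + $30.52 + $236.92 + $112.82 + $288.18 = $2341.36
Net pay = $4845.03 − $2341.36 = $2503.67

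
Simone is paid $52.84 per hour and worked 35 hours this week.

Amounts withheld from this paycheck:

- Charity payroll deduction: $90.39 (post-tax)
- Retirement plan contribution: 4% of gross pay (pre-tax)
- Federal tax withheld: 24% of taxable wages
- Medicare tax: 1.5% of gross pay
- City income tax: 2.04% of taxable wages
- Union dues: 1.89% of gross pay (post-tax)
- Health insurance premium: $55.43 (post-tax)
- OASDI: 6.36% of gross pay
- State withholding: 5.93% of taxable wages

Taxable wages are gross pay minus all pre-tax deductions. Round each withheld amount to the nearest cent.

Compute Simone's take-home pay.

$881.69

Gross pay: 35 × $52.84 = $1,849.40
Retirement plan contribution: $1,849.40 × 0.04 = $73.98
Taxable wages = $1,849.40 − $73.98 = $1,775.42
City income tax: $1,775.42 × 0.0204 = $36.22
Federal tax withheld: $1,775.42 × 0.24 = $426.10
State withholding: $1,775.42 × 0.0593 = $105.28
OASDI: $1,849.40 × 0.0636 = $117.62
Medicare tax: $1,849.40 × 0.015 = $27.74
Union dues: $1,849.40 × 0.0189 = $34.95
Charity payroll deduction: $90.39
Health insurance premium: $55.43
Total deductions = $73.98 + $36.22 + $426.10 + $105.28 + $117.62 + $27.74 + $34.95 + $90.39 + $55.43 = $967.71
Net pay = $1,849.40 − $967.71 = $881.69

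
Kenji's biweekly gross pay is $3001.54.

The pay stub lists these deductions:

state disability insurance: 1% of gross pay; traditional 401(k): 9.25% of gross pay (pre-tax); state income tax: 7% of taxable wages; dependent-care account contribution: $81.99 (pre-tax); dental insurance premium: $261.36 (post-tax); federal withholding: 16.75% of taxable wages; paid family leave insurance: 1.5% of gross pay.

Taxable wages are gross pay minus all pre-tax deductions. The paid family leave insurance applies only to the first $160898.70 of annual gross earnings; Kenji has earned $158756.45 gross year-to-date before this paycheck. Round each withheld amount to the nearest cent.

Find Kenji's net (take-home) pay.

Dependent-care account contribution: $81.99
Traditional 401(k): $3001.54 × 0.0925 = $277.64
Pre-tax total = $81.99 + $277.64 = $359.63
Taxable wages = $3001.54 − $359.63 = $2641.91
Federal withholding: $2641.91 × 0.1675 = $442.52
State income tax: $2641.91 × 0.07 = $184.93
Paid family leave insurance: only $160898.70 − $158756.45 = $2142.25 of this check is subject → $2142.25 × 0.015 = $32.13
State disability insurance: $3001.54 × 0.01 = $30.02
Dental insurance premium: $261.36
Total deductions = $81.99 + $277.64 + $442.52 + $184.93 + $32.13 + $30.02 + $261.36 = $1310.59
Net pay = $3001.54 − $1310.59 = $1690.95

$1690.95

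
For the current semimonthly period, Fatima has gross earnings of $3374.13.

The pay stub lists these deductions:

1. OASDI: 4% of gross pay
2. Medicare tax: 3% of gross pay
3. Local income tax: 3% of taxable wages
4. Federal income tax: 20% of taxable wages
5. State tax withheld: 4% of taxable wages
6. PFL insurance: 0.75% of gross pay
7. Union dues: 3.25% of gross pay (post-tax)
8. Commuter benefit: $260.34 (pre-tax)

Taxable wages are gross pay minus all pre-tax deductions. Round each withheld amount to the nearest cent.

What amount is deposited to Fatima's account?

$1901.91

Commuter benefit: $260.34
Taxable wages = $3374.13 − $260.34 = $3113.79
Federal income tax: $3113.79 × 0.2 = $622.76
Local income tax: $3113.79 × 0.03 = $93.41
State tax withheld: $3113.79 × 0.04 = $124.55
OASDI: $3374.13 × 0.04 = $134.97
Medicare tax: $3374.13 × 0.03 = $101.22
PFL insurance: $3374.13 × 0.0075 = $25.31
Union dues: $3374.13 × 0.0325 = $109.66
Total deductions = $260.34 + $622.76 + $93.41 + $124.55 + $134.97 + $101.22 + $25.31 + $109.66 = $1472.22
Net pay = $3374.13 − $1472.22 = $1901.91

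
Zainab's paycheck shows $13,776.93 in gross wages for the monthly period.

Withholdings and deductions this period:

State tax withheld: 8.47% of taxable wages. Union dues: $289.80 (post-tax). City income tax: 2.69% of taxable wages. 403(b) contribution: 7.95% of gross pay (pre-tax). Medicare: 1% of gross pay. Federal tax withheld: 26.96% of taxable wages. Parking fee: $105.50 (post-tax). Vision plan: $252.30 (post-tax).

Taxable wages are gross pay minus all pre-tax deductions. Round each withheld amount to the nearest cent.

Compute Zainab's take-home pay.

$7,062.03

403(b) contribution: $13,776.93 × 0.0795 = $1,095.27
Taxable wages = $13,776.93 − $1,095.27 = $12,681.66
Federal tax withheld: $12,681.66 × 0.2696 = $3,418.98
City income tax: $12,681.66 × 0.0269 = $341.14
State tax withheld: $12,681.66 × 0.0847 = $1,074.14
Medicare: $13,776.93 × 0.01 = $137.77
Vision plan: $252.30
Union dues: $289.80
Parking fee: $105.50
Total deductions = $1,095.27 + $3,418.98 + $341.14 + $1,074.14 + $137.77 + $252.30 + $289.80 + $105.50 = $6,714.90
Net pay = $13,776.93 − $6,714.90 = $7,062.03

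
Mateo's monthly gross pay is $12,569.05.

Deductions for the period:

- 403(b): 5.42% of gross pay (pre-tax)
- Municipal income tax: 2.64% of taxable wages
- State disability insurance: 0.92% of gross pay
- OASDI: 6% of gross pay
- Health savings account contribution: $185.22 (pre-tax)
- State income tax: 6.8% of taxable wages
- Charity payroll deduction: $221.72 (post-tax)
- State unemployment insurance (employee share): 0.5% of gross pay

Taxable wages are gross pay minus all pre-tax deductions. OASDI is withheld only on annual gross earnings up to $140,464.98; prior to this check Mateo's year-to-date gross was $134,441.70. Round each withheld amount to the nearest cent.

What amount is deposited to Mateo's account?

Health savings account contribution: $185.22
403(b): $12,569.05 × 0.0542 = $681.24
Pre-tax total = $185.22 + $681.24 = $866.46
Taxable wages = $12,569.05 − $866.46 = $11,702.59
Municipal income tax: $11,702.59 × 0.0264 = $308.95
State income tax: $11,702.59 × 0.068 = $795.78
OASDI: only $140,464.98 − $134,441.70 = $6,023.28 of this check is subject → $6,023.28 × 0.06 = $361.40
State unemployment insurance (employee share): $12,569.05 × 0.005 = $62.85
State disability insurance: $12,569.05 × 0.0092 = $115.64
Charity payroll deduction: $221.72
Total deductions = $185.22 + $681.24 + $308.95 + $795.78 + $361.40 + $62.85 + $115.64 + $221.72 = $2,732.80
Net pay = $12,569.05 − $2,732.80 = $9,836.25

$9,836.25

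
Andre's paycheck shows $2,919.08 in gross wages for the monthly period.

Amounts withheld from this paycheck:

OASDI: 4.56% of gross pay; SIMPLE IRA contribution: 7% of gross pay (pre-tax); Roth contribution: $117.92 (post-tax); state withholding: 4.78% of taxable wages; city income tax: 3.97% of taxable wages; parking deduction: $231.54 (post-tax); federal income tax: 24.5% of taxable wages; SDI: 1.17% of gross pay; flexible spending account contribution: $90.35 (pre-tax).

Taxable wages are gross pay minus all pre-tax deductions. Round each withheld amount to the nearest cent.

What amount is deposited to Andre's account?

SIMPLE IRA contribution: $2,919.08 × 0.07 = $204.34
Flexible spending account contribution: $90.35
Pre-tax total = $204.34 + $90.35 = $294.69
Taxable wages = $2,919.08 − $294.69 = $2,624.39
Federal income tax: $2,624.39 × 0.245 = $642.98
City income tax: $2,624.39 × 0.0397 = $104.19
State withholding: $2,624.39 × 0.0478 = $125.45
OASDI: $2,919.08 × 0.0456 = $133.11
SDI: $2,919.08 × 0.0117 = $34.15
Roth contribution: $117.92
Parking deduction: $231.54
Total deductions = $204.34 + $90.35 + $642.98 + $104.19 + $125.45 + $133.11 + $34.15 + $117.92 + $231.54 = $1,684.03
Net pay = $2,919.08 − $1,684.03 = $1,235.05

$1,235.05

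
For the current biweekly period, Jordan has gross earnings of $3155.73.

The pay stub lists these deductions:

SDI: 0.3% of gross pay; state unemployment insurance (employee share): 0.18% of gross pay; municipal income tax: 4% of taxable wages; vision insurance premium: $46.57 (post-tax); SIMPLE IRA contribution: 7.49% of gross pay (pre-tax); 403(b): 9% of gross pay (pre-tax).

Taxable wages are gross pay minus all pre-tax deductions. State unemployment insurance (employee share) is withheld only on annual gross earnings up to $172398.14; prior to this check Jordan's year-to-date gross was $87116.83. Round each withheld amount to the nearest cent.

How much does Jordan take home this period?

SIMPLE IRA contribution: $3155.73 × 0.0749 = $236.36
403(b): $3155.73 × 0.09 = $284.02
Pre-tax total = $236.36 + $284.02 = $520.38
Taxable wages = $3155.73 − $520.38 = $2635.35
Municipal income tax: $2635.35 × 0.04 = $105.41
State unemployment insurance (employee share): cap not yet reached, full $3155.73 is subject → $3155.73 × 0.0018 = $5.68
SDI: $3155.73 × 0.003 = $9.47
Vision insurance premium: $46.57
Total deductions = $236.36 + $284.02 + $105.41 + $5.68 + $9.47 + $46.57 = $687.51
Net pay = $3155.73 − $687.51 = $2468.22

$2468.22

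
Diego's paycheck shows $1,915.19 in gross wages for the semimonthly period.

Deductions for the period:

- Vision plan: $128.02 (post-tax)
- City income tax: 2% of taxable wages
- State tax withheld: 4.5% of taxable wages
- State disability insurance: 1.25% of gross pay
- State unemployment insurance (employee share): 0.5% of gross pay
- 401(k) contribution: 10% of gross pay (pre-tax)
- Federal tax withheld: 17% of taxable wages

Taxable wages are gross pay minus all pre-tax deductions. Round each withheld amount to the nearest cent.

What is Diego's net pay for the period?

401(k) contribution: $1,915.19 × 0.1 = $191.52
Taxable wages = $1,915.19 − $191.52 = $1,723.67
Federal tax withheld: $1,723.67 × 0.17 = $293.02
State tax withheld: $1,723.67 × 0.045 = $77.57
City income tax: $1,723.67 × 0.02 = $34.47
State unemployment insurance (employee share): $1,915.19 × 0.005 = $9.58
State disability insurance: $1,915.19 × 0.0125 = $23.94
Vision plan: $128.02
Total deductions = $191.52 + $293.02 + $77.57 + $34.47 + $9.58 + $23.94 + $128.02 = $758.12
Net pay = $1,915.19 − $758.12 = $1,157.07

$1,157.07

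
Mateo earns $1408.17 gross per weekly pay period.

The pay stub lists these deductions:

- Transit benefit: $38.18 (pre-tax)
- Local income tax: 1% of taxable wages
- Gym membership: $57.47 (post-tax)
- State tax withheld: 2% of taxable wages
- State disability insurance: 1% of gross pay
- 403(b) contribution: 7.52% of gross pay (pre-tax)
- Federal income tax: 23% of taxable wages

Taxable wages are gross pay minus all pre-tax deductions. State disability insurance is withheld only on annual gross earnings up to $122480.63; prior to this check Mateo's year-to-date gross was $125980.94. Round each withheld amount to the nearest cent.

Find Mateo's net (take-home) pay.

$877.97

Transit benefit: $38.18
403(b) contribution: $1408.17 × 0.0752 = $105.89
Pre-tax total = $38.18 + $105.89 = $144.07
Taxable wages = $1408.17 − $144.07 = $1264.10
State tax withheld: $1264.10 × 0.02 = $25.28
Local income tax: $1264.10 × 0.01 = $12.64
Federal income tax: $1264.10 × 0.23 = $290.74
State disability insurance: annual cap $122480.63 already reached (YTD $125980.94), so $0.00
Gym membership: $57.47
Total deductions = $38.18 + $105.89 + $25.28 + $12.64 + $290.74 + $0.00 + $57.47 = $530.20
Net pay = $1408.17 − $530.20 = $877.97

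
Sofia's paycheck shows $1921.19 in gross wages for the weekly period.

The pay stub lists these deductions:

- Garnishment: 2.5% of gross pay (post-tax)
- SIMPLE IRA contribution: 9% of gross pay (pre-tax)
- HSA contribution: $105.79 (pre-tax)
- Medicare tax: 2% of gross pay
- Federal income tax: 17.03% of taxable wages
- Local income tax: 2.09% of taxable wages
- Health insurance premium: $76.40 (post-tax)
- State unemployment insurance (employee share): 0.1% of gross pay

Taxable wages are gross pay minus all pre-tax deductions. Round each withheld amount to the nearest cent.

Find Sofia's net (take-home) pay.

SIMPLE IRA contribution: $1921.19 × 0.09 = $172.91
HSA contribution: $105.79
Pre-tax total = $172.91 + $105.79 = $278.70
Taxable wages = $1921.19 − $278.70 = $1642.49
Local income tax: $1642.49 × 0.0209 = $34.33
Federal income tax: $1642.49 × 0.1703 = $279.72
Medicare tax: $1921.19 × 0.02 = $38.42
State unemployment insurance (employee share): $1921.19 × 0.001 = $1.92
Health insurance premium: $76.40
Garnishment: $1921.19 × 0.025 = $48.03
Total deductions = $172.91 + $105.79 + $34.33 + $279.72 + $38.42 + $1.92 + $76.40 + $48.03 = $757.52
Net pay = $1921.19 − $757.52 = $1163.67

$1163.67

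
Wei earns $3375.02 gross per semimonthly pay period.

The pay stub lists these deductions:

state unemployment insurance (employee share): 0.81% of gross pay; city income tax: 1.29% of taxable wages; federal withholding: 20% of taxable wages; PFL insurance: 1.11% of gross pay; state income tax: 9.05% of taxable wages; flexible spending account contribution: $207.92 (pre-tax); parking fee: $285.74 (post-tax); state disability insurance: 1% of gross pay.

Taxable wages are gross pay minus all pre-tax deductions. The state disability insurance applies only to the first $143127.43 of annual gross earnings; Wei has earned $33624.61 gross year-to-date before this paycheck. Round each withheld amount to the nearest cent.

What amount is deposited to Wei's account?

$1821.91

Flexible spending account contribution: $207.92
Taxable wages = $3375.02 − $207.92 = $3167.10
Federal withholding: $3167.10 × 0.2 = $633.42
City income tax: $3167.10 × 0.0129 = $40.86
State income tax: $3167.10 × 0.0905 = $286.62
State unemployment insurance (employee share): $3375.02 × 0.0081 = $27.34
PFL insurance: $3375.02 × 0.0111 = $37.46
State disability insurance: cap not yet reached, full $3375.02 is subject → $3375.02 × 0.01 = $33.75
Parking fee: $285.74
Total deductions = $207.92 + $633.42 + $40.86 + $286.62 + $27.34 + $37.46 + $33.75 + $285.74 = $1553.11
Net pay = $3375.02 − $1553.11 = $1821.91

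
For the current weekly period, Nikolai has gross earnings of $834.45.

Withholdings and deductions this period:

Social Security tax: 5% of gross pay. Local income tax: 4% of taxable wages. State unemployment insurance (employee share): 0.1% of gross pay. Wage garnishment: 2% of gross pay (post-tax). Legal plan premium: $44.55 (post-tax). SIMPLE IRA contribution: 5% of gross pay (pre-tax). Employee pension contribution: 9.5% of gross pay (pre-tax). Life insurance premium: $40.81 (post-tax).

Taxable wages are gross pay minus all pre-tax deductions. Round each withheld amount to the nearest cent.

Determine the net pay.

$540.32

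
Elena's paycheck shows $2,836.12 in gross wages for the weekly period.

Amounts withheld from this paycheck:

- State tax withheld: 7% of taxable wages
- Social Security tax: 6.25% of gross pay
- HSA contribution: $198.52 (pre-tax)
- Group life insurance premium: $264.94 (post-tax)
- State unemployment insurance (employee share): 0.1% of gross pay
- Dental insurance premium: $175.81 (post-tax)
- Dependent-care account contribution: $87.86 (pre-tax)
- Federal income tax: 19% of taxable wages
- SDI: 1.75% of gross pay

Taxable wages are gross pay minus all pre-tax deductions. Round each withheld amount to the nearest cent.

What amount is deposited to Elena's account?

$1,216.33

Dependent-care account contribution: $87.86
HSA contribution: $198.52
Pre-tax total = $87.86 + $198.52 = $286.38
Taxable wages = $2,836.12 − $286.38 = $2,549.74
Federal income tax: $2,549.74 × 0.19 = $484.45
State tax withheld: $2,549.74 × 0.07 = $178.48
SDI: $2,836.12 × 0.0175 = $49.63
Social Security tax: $2,836.12 × 0.0625 = $177.26
State unemployment insurance (employee share): $2,836.12 × 0.001 = $2.84
Group life insurance premium: $264.94
Dental insurance premium: $175.81
Total deductions = $87.86 + $198.52 + $484.45 + $178.48 + $49.63 + $177.26 + $2.84 + $264.94 + $175.81 = $1,619.79
Net pay = $2,836.12 − $1,619.79 = $1,216.33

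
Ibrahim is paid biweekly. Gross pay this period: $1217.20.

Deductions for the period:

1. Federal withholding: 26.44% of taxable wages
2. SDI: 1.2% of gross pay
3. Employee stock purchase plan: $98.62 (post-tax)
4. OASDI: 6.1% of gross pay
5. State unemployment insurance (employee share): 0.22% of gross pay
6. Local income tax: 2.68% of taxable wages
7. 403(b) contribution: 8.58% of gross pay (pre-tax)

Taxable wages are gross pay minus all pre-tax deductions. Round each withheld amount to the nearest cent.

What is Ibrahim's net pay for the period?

403(b) contribution: $1217.20 × 0.0858 = $104.44
Taxable wages = $1217.20 − $104.44 = $1112.76
Federal withholding: $1112.76 × 0.2644 = $294.21
Local income tax: $1112.76 × 0.0268 = $29.82
SDI: $1217.20 × 0.012 = $14.61
OASDI: $1217.20 × 0.061 = $74.25
State unemployment insurance (employee share): $1217.20 × 0.0022 = $2.68
Employee stock purchase plan: $98.62
Total deductions = $104.44 + $294.21 + $29.82 + $14.61 + $74.25 + $2.68 + $98.62 = $618.63
Net pay = $1217.20 − $618.63 = $598.57

$598.57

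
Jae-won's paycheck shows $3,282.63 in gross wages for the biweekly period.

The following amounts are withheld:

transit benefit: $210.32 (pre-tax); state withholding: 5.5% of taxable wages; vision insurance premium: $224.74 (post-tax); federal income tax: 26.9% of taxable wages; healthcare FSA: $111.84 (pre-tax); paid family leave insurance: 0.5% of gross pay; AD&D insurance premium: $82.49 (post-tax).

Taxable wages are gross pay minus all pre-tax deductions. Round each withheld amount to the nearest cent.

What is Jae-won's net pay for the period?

$1,677.63

Healthcare FSA: $111.84
Transit benefit: $210.32
Pre-tax total = $111.84 + $210.32 = $322.16
Taxable wages = $3,282.63 − $322.16 = $2,960.47
State withholding: $2,960.47 × 0.055 = $162.83
Federal income tax: $2,960.47 × 0.269 = $796.37
Paid family leave insurance: $3,282.63 × 0.005 = $16.41
Vision insurance premium: $224.74
AD&D insurance premium: $82.49
Total deductions = $111.84 + $210.32 + $162.83 + $796.37 + $16.41 + $224.74 + $82.49 = $1,605.00
Net pay = $3,282.63 − $1,605.00 = $1,677.63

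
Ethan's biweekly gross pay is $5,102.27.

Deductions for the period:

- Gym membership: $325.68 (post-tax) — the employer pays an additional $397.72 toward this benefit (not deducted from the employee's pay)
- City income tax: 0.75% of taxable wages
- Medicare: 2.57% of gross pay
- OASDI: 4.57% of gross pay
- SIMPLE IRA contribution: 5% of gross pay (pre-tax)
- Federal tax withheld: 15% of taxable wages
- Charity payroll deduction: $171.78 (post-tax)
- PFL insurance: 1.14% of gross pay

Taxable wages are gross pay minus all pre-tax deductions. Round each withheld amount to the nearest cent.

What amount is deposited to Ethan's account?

SIMPLE IRA contribution: $5,102.27 × 0.05 = $255.11
Taxable wages = $5,102.27 − $255.11 = $4,847.16
City income tax: $4,847.16 × 0.0075 = $36.35
Federal tax withheld: $4,847.16 × 0.15 = $727.07
Medicare: $5,102.27 × 0.0257 = $131.13
OASDI: $5,102.27 × 0.0457 = $233.17
PFL insurance: $5,102.27 × 0.0114 = $58.17
Gym membership: $325.68
Charity payroll deduction: $171.78
(Employer's $397.72 toward gym membership is not withheld from the employee.)
Total deductions = $255.11 + $36.35 + $727.07 + $131.13 + $233.17 + $58.17 + $325.68 + $171.78 = $1,938.46
Net pay = $5,102.27 − $1,938.46 = $3,163.81

$3,163.81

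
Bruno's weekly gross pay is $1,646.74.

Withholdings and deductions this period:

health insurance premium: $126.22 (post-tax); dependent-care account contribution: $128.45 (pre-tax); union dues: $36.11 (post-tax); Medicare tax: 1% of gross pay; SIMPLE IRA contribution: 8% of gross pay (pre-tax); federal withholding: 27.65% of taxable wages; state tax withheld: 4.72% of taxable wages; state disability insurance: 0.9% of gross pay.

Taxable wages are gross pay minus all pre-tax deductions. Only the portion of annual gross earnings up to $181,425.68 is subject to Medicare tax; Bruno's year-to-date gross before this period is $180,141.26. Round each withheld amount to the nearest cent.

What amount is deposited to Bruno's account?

SIMPLE IRA contribution: $1,646.74 × 0.08 = $131.74
Dependent-care account contribution: $128.45
Pre-tax total = $131.74 + $128.45 = $260.19
Taxable wages = $1,646.74 − $260.19 = $1,386.55
Federal withholding: $1,386.55 × 0.2765 = $383.38
State tax withheld: $1,386.55 × 0.0472 = $65.45
Medicare tax: only $181,425.68 − $180,141.26 = $1,284.42 of this check is subject → $1,284.42 × 0.01 = $12.84
State disability insurance: $1,646.74 × 0.009 = $14.82
Health insurance premium: $126.22
Union dues: $36.11
Total deductions = $131.74 + $128.45 + $383.38 + $65.45 + $12.84 + $14.82 + $126.22 + $36.11 = $899.01
Net pay = $1,646.74 − $899.01 = $747.73

$747.73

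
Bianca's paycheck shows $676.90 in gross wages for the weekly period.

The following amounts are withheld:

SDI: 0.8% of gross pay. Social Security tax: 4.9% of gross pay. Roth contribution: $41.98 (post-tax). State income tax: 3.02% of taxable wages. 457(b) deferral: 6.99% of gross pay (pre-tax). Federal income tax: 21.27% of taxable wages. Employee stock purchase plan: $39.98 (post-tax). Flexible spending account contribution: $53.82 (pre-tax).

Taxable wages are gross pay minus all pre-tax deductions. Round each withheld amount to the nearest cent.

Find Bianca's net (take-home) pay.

Flexible spending account contribution: $53.82
457(b) deferral: $676.90 × 0.0699 = $47.32
Pre-tax total = $53.82 + $47.32 = $101.14
Taxable wages = $676.90 − $101.14 = $575.76
State income tax: $575.76 × 0.0302 = $17.39
Federal income tax: $575.76 × 0.2127 = $122.46
Social Security tax: $676.90 × 0.049 = $33.17
SDI: $676.90 × 0.008 = $5.42
Employee stock purchase plan: $39.98
Roth contribution: $41.98
Total deductions = $53.82 + $47.32 + $17.39 + $122.46 + $33.17 + $5.42 + $39.98 + $41.98 = $361.54
Net pay = $676.90 − $361.54 = $315.36

$315.36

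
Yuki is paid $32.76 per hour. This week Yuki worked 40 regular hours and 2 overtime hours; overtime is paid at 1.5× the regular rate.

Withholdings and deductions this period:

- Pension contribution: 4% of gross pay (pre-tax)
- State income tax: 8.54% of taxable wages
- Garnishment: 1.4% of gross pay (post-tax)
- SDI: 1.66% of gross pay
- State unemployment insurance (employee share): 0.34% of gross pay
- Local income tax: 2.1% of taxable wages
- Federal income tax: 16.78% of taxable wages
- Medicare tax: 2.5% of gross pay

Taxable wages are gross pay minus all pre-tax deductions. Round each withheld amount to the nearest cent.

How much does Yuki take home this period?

$898.41

Regular pay: 40 × $32.76 = $1,310.40
Overtime pay: 2 × $32.76 × 1.5 = $98.28
Gross pay = $1,310.40 + $98.28 = $1,408.68
Pension contribution: $1,408.68 × 0.04 = $56.35
Taxable wages = $1,408.68 − $56.35 = $1,352.33
State income tax: $1,352.33 × 0.0854 = $115.49
Federal income tax: $1,352.33 × 0.1678 = $226.92
Local income tax: $1,352.33 × 0.021 = $28.40
State unemployment insurance (employee share): $1,408.68 × 0.0034 = $4.79
SDI: $1,408.68 × 0.0166 = $23.38
Medicare tax: $1,408.68 × 0.025 = $35.22
Garnishment: $1,408.68 × 0.014 = $19.72
Total deductions = $56.35 + $115.49 + $226.92 + $28.40 + $4.79 + $23.38 + $35.22 + $19.72 = $510.27
Net pay = $1,408.68 − $510.27 = $898.41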